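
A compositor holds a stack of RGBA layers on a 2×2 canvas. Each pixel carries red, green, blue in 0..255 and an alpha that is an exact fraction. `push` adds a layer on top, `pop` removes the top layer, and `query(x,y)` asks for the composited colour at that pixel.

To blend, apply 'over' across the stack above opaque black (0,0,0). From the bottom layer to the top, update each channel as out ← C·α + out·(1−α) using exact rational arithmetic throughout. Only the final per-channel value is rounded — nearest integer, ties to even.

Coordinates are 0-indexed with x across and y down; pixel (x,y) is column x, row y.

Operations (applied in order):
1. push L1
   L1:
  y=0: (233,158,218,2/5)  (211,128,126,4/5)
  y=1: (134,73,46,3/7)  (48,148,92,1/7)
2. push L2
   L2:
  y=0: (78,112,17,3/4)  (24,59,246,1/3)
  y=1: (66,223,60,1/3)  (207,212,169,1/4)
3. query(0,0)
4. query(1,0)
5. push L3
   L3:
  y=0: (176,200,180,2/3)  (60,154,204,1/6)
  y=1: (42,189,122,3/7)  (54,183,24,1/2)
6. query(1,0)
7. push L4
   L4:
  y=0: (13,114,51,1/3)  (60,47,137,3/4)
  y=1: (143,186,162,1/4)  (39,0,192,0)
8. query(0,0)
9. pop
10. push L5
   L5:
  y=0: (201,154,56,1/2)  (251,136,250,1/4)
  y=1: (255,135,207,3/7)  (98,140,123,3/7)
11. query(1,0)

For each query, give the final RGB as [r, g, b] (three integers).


at x=0,y=0 over L1,L2:
+L1 (α=2/5) → [466/5, 316/5, 436/5]
+L2 (α=3/4) → [409/5, 499/5, 691/20]
= [82, 100, 35]

(1,0) stack=L1,L2; from [0,0,0]:
L1 α=4/5: [844/5, 512/5, 504/5]
L2 α=1/3: [1808/15, 1319/15, 746/5]
rounded: [121, 88, 149]

(1,0) stack=L1,L2,L3; from [0,0,0]:
after L1 α=4/5: [844/5, 512/5, 504/5]
after L2 α=1/3: [1808/15, 1319/15, 746/5]
after L3 α=1/6: [994/9, 1781/18, 475/3]
= [110, 99, 158]

(0,0) stack=L1,L2,L3,L4; from [0,0,0]:
after L1 α=2/5: [466/5, 316/5, 436/5]
after L2 α=3/4: [409/5, 499/5, 691/20]
after L3 α=2/3: [723/5, 833/5, 7891/60]
after L4 α=1/3: [1511/15, 2236/15, 9421/90]
rounded: [101, 149, 105]

at x=1,y=0 over L1,L2,L3,L5:
L1 α=4/5: [844/5, 512/5, 504/5]
L2 α=1/3: [1808/15, 1319/15, 746/5]
L3 α=1/6: [994/9, 1781/18, 475/3]
L5 α=1/4: [1747/12, 2597/24, 725/4]
→ [146, 108, 181]


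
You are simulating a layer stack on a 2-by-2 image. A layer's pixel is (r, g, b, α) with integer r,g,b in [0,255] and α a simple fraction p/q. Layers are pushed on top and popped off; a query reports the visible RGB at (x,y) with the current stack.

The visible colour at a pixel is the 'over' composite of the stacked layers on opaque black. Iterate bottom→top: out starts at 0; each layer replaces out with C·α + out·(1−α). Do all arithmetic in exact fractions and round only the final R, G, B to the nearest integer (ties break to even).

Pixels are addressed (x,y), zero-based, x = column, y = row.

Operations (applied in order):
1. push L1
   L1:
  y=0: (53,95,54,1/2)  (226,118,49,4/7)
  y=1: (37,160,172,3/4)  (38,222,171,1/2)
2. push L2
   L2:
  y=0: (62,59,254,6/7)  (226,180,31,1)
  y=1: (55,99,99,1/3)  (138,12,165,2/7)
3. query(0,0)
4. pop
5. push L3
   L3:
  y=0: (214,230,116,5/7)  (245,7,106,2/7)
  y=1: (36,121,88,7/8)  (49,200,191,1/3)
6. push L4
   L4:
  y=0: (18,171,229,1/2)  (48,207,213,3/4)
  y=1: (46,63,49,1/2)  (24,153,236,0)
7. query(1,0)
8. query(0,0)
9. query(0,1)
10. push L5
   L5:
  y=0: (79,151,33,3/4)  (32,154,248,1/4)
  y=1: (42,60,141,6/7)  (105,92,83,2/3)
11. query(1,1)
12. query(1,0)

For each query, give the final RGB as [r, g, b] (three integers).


at x=0,y=0 over L1,L2:
+L1 (α=1/2) → [53/2, 95/2, 27]
+L2 (α=6/7) → [797/14, 803/14, 1551/7]
rounded: [57, 57, 222]

at x=1,y=0 over L1,L3,L4:
L1 α=4/7: [904/7, 472/7, 28]
L3 α=2/7: [7950/49, 2458/49, 352/7]
L4 α=3/4: [7503/98, 32887/196, 4825/28]
= [77, 168, 172]

at x=0,y=0 over L1,L3,L4:
after L1 α=1/2: [53/2, 95/2, 27]
after L3 α=5/7: [1123/7, 1245/7, 634/7]
after L4 α=1/2: [1249/14, 1221/7, 2237/14]
= [89, 174, 160]

at x=0,y=1 over L1,L3,L4:
after L1 α=3/4: [111/4, 120, 129]
after L3 α=7/8: [1119/32, 967/8, 745/8]
after L4 α=1/2: [2591/64, 1471/16, 1137/16]
rounded: [40, 92, 71]

query (1,1) [L1,L3,L4,L5] — begin 0,0,0
+L1 (α=1/2) → [19, 111, 171/2]
+L3 (α=1/3) → [29, 422/3, 362/3]
+L4 (α=0) → [29, 422/3, 362/3]
+L5 (α=2/3) → [239/3, 974/9, 860/9]
→ [80, 108, 96]

at x=1,y=0 over L1,L3,L4,L5:
after L1 α=4/7: [904/7, 472/7, 28]
after L3 α=2/7: [7950/49, 2458/49, 352/7]
after L4 α=3/4: [7503/98, 32887/196, 4825/28]
after L5 α=1/4: [25645/392, 128845/784, 21419/112]
→ [65, 164, 191]


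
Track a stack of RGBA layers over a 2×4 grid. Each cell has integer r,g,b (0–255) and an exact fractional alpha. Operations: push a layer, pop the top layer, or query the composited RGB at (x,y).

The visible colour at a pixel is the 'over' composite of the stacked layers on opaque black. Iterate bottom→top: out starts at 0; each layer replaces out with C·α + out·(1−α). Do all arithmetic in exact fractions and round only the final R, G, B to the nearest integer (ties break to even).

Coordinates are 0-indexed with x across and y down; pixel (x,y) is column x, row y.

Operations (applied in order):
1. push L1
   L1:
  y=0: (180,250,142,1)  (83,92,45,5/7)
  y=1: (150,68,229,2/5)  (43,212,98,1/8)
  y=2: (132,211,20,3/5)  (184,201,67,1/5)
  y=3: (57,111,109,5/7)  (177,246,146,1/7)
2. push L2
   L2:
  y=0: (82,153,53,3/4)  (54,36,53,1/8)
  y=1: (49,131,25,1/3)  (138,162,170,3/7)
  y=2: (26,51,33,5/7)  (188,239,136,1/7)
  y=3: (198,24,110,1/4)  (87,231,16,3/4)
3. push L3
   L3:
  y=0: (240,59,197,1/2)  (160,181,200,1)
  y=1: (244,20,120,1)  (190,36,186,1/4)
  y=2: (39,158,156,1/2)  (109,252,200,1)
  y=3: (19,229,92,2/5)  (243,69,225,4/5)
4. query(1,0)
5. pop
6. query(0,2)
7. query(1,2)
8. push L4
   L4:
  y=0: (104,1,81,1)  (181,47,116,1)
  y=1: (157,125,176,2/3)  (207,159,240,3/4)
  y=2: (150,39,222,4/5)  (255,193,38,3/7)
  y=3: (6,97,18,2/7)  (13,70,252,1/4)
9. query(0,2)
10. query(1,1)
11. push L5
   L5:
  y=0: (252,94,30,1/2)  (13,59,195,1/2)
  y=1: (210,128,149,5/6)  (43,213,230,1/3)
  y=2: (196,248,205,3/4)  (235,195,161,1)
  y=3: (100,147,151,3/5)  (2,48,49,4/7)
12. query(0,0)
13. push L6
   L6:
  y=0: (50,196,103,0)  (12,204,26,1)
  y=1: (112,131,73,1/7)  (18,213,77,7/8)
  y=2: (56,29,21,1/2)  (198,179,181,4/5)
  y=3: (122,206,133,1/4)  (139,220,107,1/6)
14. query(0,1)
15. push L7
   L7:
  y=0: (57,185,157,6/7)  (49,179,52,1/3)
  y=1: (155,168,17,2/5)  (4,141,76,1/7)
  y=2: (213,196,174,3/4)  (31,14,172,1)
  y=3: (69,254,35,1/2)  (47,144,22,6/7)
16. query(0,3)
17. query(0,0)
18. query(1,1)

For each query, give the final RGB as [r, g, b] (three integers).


(1,0) stack=L1,L2,L3; from [0,0,0]:
after L1 α=5/7: [415/7, 460/7, 225/7]
after L2 α=1/8: [469/8, 62, 139/4]
after L3 α=1: [160, 181, 200]
rounded: [160, 181, 200]

query (0,2) [L1,L2] — begin 0,0,0
after L1 α=3/5: [396/5, 633/5, 12]
after L2 α=5/7: [206/5, 363/5, 27]
= [41, 73, 27]

(1,2) stack=L1,L2; from [0,0,0]:
+L1 (α=1/5) → [184/5, 201/5, 67/5]
+L2 (α=1/7) → [292/5, 343/5, 1082/35]
→ [58, 69, 31]

at x=0,y=2 over L1,L2,L4:
L1 α=3/5: [396/5, 633/5, 12]
L2 α=5/7: [206/5, 363/5, 27]
L4 α=4/5: [3206/25, 1143/25, 183]
rounded: [128, 46, 183]

(1,1) stack=L1,L2,L4; from [0,0,0]:
after L1 α=1/8: [43/8, 53/2, 49/4]
after L2 α=3/7: [871/14, 592/7, 559/7]
after L4 α=3/4: [9565/56, 3931/28, 5599/28]
→ [171, 140, 200]

at x=0,y=0 over L1,L2,L4,L5:
+L1 (α=1) → [180, 250, 142]
+L2 (α=3/4) → [213/2, 709/4, 301/4]
+L4 (α=1) → [104, 1, 81]
+L5 (α=1/2) → [178, 95/2, 111/2]
rounded: [178, 48, 56]

(0,1) stack=L1,L2,L4,L5,L6; from [0,0,0]:
after L1 α=2/5: [60, 136/5, 458/5]
after L2 α=1/3: [169/3, 309/5, 347/5]
after L4 α=2/3: [1111/9, 1559/15, 2107/15]
after L5 α=5/6: [10561/54, 11159/90, 6641/45]
after L6 α=1/7: [11569/63, 13124/105, 14377/105]
rounded: [184, 125, 137]

query (0,3) [L1,L2,L4,L5,L6,L7] — begin 0,0,0
after L1 α=5/7: [285/7, 555/7, 545/7]
after L2 α=1/4: [2241/28, 1833/28, 2405/28]
after L4 α=2/7: [11541/196, 14597/196, 13033/196]
after L5 α=3/5: [40941/490, 11563/98, 57427/490]
after L6 α=1/4: [182603/1960, 54877/392, 237451/1960]
after L7 α=1/2: [317843/3920, 154445/784, 306051/3920]
= [81, 197, 78]

query (0,0) [L1,L2,L4,L5,L6,L7] — begin 0,0,0
L1 α=1: [180, 250, 142]
L2 α=3/4: [213/2, 709/4, 301/4]
L4 α=1: [104, 1, 81]
L5 α=1/2: [178, 95/2, 111/2]
L6 α=0: [178, 95/2, 111/2]
L7 α=6/7: [520/7, 2315/14, 285/2]
= [74, 165, 142]

at x=1,y=1 over L1,L2,L4,L5,L6,L7:
after L1 α=1/8: [43/8, 53/2, 49/4]
after L2 α=3/7: [871/14, 592/7, 559/7]
after L4 α=3/4: [9565/56, 3931/28, 5599/28]
after L5 α=1/3: [10769/84, 6913/42, 8819/42]
after L6 α=7/8: [21353/672, 69535/336, 31457/336]
after L7 α=1/7: [21801/784, 77431/392, 35713/392]
= [28, 198, 91]


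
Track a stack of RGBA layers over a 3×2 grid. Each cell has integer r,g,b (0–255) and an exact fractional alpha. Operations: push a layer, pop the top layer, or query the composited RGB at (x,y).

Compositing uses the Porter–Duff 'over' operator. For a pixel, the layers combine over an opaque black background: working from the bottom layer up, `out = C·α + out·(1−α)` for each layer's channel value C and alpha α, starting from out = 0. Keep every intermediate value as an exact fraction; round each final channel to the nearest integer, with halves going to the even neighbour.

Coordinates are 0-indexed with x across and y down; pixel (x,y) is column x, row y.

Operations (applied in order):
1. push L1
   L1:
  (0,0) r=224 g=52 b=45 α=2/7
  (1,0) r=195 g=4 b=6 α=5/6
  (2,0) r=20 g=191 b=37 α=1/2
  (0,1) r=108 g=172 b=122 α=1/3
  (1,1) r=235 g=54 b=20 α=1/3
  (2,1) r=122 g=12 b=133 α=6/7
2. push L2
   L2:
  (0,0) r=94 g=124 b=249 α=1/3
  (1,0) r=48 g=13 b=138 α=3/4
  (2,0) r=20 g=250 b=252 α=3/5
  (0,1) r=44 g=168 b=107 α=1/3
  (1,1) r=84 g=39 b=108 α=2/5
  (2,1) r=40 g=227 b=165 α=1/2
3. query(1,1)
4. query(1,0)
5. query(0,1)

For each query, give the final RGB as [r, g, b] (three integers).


at x=1,y=1 over L1,L2:
L1 α=1/3: [235/3, 18, 20/3]
L2 α=2/5: [403/5, 132/5, 236/5]
= [81, 26, 47]

(1,0) stack=L1,L2; from [0,0,0]:
+L1 (α=5/6) → [325/2, 10/3, 5]
+L2 (α=3/4) → [613/8, 127/12, 419/4]
rounded: [77, 11, 105]

(0,1) stack=L1,L2; from [0,0,0]:
after L1 α=1/3: [36, 172/3, 122/3]
after L2 α=1/3: [116/3, 848/9, 565/9]
rounded: [39, 94, 63]


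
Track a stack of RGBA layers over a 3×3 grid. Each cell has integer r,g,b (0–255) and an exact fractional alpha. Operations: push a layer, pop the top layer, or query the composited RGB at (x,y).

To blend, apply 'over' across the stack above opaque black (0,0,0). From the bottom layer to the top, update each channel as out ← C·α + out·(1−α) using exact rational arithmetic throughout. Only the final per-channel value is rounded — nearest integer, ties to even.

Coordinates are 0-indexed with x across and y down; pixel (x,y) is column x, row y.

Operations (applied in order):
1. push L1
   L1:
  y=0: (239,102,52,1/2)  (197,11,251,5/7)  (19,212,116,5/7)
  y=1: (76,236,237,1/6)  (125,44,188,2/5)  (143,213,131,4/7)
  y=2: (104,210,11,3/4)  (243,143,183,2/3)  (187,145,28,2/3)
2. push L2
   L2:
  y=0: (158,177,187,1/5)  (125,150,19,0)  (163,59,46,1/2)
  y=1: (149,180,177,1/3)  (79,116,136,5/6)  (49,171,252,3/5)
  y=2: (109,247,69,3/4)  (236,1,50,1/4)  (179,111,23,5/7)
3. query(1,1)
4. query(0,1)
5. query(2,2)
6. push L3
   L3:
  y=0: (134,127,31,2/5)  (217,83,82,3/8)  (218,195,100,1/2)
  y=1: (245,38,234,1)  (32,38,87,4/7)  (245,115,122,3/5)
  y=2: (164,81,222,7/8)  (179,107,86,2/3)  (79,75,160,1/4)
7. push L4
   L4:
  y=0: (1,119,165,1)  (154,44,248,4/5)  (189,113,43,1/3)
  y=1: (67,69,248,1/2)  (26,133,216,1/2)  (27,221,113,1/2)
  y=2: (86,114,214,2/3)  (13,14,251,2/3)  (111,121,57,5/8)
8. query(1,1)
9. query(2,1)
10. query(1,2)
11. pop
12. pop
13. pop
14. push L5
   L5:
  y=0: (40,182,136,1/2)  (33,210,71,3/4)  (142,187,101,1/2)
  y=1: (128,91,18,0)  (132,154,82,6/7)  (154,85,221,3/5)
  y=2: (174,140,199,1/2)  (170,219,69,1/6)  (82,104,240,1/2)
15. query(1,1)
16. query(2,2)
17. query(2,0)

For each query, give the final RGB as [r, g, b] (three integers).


(1,1) stack=L1,L2; from [0,0,0]:
after L1 α=2/5: [50, 88/5, 376/5]
after L2 α=5/6: [445/6, 498/5, 1888/15]
rounded: [74, 100, 126]

at x=0,y=1 over L1,L2:
+L1 (α=1/6) → [38/3, 118/3, 79/2]
+L2 (α=1/3) → [523/9, 776/9, 256/3]
→ [58, 86, 85]

(2,2) stack=L1,L2; from [0,0,0]:
+L1 (α=2/3) → [374/3, 290/3, 56/3]
+L2 (α=5/7) → [3433/21, 2245/21, 457/21]
rounded: [163, 107, 22]

at x=1,y=1 over L1,L2,L3,L4:
L1 α=2/5: [50, 88/5, 376/5]
L2 α=5/6: [445/6, 498/5, 1888/15]
L3 α=4/7: [701/14, 322/5, 3628/35]
L4 α=1/2: [1065/28, 987/10, 5594/35]
= [38, 99, 160]

query (2,1) [L1,L2,L3,L4] — begin 0,0,0
+L1 (α=4/7) → [572/7, 852/7, 524/7]
+L2 (α=3/5) → [2173/35, 1059/7, 1268/7]
+L3 (α=3/5) → [30071/175, 4533/35, 5098/35]
+L4 (α=1/2) → [17398/175, 6134/35, 9053/70]
→ [99, 175, 129]

query (1,2) [L1,L2,L3,L4] — begin 0,0,0
+L1 (α=2/3) → [162, 286/3, 122]
+L2 (α=1/4) → [361/2, 287/4, 104]
+L3 (α=2/3) → [359/2, 381/4, 92]
+L4 (α=2/3) → [137/2, 493/12, 198]
rounded: [68, 41, 198]

at x=1,y=1 over L1,L5:
after L1 α=2/5: [50, 88/5, 376/5]
after L5 α=6/7: [842/7, 4708/35, 2836/35]
→ [120, 135, 81]

at x=2,y=2 over L1,L5:
after L1 α=2/3: [374/3, 290/3, 56/3]
after L5 α=1/2: [310/3, 301/3, 388/3]
rounded: [103, 100, 129]

at x=2,y=0 over L1,L5:
after L1 α=5/7: [95/7, 1060/7, 580/7]
after L5 α=1/2: [1089/14, 2369/14, 1287/14]
→ [78, 169, 92]


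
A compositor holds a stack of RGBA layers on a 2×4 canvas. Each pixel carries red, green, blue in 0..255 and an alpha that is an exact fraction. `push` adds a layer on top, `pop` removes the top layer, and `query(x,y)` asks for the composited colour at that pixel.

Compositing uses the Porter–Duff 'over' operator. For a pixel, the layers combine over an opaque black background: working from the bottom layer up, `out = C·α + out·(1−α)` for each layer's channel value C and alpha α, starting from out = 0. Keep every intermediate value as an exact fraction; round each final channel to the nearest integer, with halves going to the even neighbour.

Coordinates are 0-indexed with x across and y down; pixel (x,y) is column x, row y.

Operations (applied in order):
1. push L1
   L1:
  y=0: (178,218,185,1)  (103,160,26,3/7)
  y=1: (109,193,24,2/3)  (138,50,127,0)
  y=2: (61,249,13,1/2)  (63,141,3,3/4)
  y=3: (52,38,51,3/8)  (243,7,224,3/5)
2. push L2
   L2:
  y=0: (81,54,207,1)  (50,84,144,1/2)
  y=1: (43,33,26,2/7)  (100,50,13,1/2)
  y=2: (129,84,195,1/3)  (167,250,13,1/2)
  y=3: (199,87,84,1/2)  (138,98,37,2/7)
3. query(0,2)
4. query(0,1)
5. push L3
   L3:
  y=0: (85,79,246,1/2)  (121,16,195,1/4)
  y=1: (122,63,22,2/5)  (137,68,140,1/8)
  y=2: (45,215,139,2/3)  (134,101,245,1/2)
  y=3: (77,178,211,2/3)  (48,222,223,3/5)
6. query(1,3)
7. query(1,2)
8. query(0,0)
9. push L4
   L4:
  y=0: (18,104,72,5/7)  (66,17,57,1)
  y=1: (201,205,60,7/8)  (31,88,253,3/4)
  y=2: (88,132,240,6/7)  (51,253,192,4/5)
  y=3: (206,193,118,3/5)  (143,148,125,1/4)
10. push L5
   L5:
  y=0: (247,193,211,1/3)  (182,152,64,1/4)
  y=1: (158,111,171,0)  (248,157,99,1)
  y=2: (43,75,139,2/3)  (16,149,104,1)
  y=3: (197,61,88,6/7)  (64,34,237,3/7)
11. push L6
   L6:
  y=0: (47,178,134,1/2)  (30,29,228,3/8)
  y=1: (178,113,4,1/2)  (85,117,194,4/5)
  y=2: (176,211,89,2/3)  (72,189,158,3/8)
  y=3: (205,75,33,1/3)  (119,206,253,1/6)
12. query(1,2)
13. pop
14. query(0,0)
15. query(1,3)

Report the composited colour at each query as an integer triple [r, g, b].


query (0,2) [L1,L2] — begin 0,0,0
L1 α=1/2: [61/2, 249/2, 13/2]
L2 α=1/3: [190/3, 111, 208/3]
→ [63, 111, 69]

at x=0,y=1 over L1,L2:
after L1 α=2/3: [218/3, 386/3, 16]
after L2 α=2/7: [1348/21, 304/3, 132/7]
= [64, 101, 19]

query (1,3) [L1,L2,L3] — begin 0,0,0
+L1 (α=3/5) → [729/5, 21/5, 672/5]
+L2 (α=2/7) → [1005/7, 31, 746/7]
+L3 (α=3/5) → [3018/35, 728/5, 1235/7]
rounded: [86, 146, 176]

(1,2) stack=L1,L2,L3; from [0,0,0]:
+L1 (α=3/4) → [189/4, 423/4, 9/4]
+L2 (α=1/2) → [857/8, 1423/8, 61/8]
+L3 (α=1/2) → [1929/16, 2231/16, 2021/16]
= [121, 139, 126]

at x=0,y=0 over L1,L2,L3:
L1 α=1: [178, 218, 185]
L2 α=1: [81, 54, 207]
L3 α=1/2: [83, 133/2, 453/2]
→ [83, 66, 226]

(1,2) stack=L1,L2,L3,L4,L5,L6; from [0,0,0]:
after L1 α=3/4: [189/4, 423/4, 9/4]
after L2 α=1/2: [857/8, 1423/8, 61/8]
after L3 α=1/2: [1929/16, 2231/16, 2021/16]
after L4 α=4/5: [5193/80, 18423/80, 14309/80]
after L5 α=1: [16, 149, 104]
after L6 α=3/8: [37, 164, 497/4]
= [37, 164, 124]

(0,0) stack=L1,L2,L3,L4,L5; from [0,0,0]:
after L1 α=1: [178, 218, 185]
after L2 α=1: [81, 54, 207]
after L3 α=1/2: [83, 133/2, 453/2]
after L4 α=5/7: [256/7, 653/7, 813/7]
after L5 α=1/3: [747/7, 2657/21, 3103/21]
rounded: [107, 127, 148]

(1,3) stack=L1,L2,L3,L4,L5; from [0,0,0]:
+L1 (α=3/5) → [729/5, 21/5, 672/5]
+L2 (α=2/7) → [1005/7, 31, 746/7]
+L3 (α=3/5) → [3018/35, 728/5, 1235/7]
+L4 (α=1/4) → [14059/140, 731/5, 1145/7]
+L5 (α=3/7) → [20779/245, 3434/35, 9557/49]
= [85, 98, 195]


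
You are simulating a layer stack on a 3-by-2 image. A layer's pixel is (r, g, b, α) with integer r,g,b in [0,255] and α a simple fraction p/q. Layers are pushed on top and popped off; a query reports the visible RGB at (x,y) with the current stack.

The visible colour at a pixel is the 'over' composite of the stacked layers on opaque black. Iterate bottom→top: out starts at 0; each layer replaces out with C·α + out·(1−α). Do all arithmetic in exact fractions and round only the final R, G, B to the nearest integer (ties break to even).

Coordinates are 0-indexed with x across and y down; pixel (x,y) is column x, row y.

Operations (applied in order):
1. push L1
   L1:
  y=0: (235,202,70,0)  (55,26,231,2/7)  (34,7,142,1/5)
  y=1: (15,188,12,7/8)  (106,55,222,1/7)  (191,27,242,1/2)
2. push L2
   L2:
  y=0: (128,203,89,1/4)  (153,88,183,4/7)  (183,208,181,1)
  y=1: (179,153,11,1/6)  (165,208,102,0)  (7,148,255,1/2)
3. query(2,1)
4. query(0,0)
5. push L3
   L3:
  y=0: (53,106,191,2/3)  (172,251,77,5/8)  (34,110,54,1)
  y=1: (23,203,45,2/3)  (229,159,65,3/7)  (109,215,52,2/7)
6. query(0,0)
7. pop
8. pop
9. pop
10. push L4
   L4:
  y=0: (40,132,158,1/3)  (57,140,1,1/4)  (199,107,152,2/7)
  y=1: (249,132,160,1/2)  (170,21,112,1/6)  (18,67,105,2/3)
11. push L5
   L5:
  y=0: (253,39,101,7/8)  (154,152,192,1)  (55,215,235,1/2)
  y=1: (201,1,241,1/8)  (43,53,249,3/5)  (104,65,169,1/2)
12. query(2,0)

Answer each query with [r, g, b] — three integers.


(2,1) stack=L1,L2; from [0,0,0]:
+L1 (α=1/2) → [191/2, 27/2, 121]
+L2 (α=1/2) → [205/4, 323/4, 188]
= [51, 81, 188]

at x=0,y=0 over L1,L2:
L1 α=0: [0, 0, 0]
L2 α=1/4: [32, 203/4, 89/4]
rounded: [32, 51, 22]

at x=0,y=0 over L1,L2,L3:
+L1 (α=0) → [0, 0, 0]
+L2 (α=1/4) → [32, 203/4, 89/4]
+L3 (α=2/3) → [46, 1051/12, 539/4]
rounded: [46, 88, 135]

query (2,0) [L4,L5] — begin 0,0,0
+L4 (α=2/7) → [398/7, 214/7, 304/7]
+L5 (α=1/2) → [783/14, 1719/14, 1949/14]
= [56, 123, 139]


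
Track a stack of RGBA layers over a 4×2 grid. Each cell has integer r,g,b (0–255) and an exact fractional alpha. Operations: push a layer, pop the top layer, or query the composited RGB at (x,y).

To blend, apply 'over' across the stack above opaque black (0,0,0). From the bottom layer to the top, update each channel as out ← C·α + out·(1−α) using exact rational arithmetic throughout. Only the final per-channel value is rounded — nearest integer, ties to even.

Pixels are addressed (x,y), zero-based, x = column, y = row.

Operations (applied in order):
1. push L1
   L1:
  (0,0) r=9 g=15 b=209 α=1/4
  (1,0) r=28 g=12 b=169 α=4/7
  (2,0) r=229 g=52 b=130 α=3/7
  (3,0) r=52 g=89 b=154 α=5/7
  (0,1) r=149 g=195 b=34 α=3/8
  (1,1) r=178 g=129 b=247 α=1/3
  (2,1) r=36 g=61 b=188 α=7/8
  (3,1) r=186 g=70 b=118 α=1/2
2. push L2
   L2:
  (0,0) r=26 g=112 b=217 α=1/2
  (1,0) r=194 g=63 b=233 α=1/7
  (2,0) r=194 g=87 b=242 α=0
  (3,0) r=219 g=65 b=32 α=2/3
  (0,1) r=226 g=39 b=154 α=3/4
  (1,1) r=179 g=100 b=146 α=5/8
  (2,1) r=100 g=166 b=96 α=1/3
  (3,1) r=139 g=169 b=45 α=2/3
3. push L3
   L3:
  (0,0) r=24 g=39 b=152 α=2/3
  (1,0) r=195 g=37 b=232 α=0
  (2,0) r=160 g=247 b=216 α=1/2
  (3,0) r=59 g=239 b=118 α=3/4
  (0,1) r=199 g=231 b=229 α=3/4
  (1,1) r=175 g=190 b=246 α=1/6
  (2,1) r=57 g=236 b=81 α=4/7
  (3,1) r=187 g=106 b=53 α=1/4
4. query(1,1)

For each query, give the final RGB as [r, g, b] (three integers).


query (1,1) [L1,L2,L3] — begin 0,0,0
after L1 α=1/3: [178/3, 43, 247/3]
after L2 α=5/8: [1073/8, 629/8, 977/8]
after L3 α=1/6: [2255/16, 1555/16, 6853/48]
→ [141, 97, 143]


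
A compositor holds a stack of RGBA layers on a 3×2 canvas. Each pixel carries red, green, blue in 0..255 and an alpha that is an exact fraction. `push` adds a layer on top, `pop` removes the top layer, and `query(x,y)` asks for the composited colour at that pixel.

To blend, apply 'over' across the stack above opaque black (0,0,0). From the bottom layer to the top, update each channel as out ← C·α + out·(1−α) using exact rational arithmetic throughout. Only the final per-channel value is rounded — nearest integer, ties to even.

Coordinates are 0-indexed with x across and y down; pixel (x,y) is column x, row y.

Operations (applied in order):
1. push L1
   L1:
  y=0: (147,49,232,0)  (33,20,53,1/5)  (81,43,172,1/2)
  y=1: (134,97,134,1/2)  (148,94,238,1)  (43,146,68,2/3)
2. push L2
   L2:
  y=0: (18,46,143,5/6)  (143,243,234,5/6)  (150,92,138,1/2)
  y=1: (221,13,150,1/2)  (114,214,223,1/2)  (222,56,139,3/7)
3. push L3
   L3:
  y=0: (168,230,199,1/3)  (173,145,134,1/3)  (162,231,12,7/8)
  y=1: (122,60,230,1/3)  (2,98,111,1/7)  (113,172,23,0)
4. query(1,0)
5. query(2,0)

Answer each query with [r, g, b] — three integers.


(1,0) stack=L1,L2,L3; from [0,0,0]:
after L1 α=1/5: [33/5, 4, 53/5]
after L2 α=5/6: [1804/15, 1219/6, 5903/30]
after L3 α=1/3: [6203/45, 1654/9, 7913/45]
→ [138, 184, 176]

(2,0) stack=L1,L2,L3; from [0,0,0]:
L1 α=1/2: [81/2, 43/2, 86]
L2 α=1/2: [381/4, 227/4, 112]
L3 α=7/8: [4917/32, 6695/32, 49/2]
rounded: [154, 209, 24]


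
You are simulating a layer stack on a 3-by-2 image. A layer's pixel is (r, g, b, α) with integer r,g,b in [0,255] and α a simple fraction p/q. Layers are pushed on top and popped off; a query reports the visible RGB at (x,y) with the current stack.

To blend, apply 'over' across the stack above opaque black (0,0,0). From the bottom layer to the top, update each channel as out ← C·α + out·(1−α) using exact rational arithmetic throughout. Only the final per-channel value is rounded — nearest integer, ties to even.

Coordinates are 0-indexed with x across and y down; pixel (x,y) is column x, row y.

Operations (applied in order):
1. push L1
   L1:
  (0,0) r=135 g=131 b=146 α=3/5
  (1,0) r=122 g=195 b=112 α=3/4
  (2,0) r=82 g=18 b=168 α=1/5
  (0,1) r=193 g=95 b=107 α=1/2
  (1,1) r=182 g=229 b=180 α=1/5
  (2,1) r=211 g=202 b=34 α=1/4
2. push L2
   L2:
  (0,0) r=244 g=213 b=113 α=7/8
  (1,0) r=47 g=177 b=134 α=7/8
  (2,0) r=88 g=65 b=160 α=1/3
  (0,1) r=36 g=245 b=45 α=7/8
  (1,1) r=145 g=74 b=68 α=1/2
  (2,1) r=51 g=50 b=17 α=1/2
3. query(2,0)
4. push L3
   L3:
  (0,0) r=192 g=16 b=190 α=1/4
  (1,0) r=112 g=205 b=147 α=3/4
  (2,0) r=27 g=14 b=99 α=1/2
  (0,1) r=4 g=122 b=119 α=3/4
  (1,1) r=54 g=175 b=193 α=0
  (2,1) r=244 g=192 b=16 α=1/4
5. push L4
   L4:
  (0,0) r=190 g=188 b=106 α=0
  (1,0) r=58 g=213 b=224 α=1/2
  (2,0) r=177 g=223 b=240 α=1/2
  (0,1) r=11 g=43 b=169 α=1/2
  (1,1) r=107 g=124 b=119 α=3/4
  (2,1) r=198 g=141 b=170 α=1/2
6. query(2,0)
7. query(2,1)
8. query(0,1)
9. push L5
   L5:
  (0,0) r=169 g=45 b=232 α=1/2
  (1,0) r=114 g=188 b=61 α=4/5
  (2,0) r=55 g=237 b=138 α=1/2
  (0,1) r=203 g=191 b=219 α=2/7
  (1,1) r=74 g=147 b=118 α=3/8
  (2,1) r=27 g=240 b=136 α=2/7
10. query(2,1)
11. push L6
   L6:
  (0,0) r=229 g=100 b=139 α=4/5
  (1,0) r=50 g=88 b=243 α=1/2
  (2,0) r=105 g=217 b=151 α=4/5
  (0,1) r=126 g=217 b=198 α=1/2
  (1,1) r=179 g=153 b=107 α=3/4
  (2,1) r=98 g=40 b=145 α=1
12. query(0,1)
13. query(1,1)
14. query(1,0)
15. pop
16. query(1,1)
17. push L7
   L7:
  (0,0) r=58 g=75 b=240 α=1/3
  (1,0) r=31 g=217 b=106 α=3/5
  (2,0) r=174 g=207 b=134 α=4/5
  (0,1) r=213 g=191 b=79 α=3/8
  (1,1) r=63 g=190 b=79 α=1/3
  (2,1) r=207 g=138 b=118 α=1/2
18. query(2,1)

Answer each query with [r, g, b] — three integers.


query (2,0) [L1,L2] — begin 0,0,0
+L1 (α=1/5) → [82/5, 18/5, 168/5]
+L2 (α=1/3) → [604/15, 361/15, 1136/15]
rounded: [40, 24, 76]

(2,0) stack=L1,L2,L3,L4; from [0,0,0]:
+L1 (α=1/5) → [82/5, 18/5, 168/5]
+L2 (α=1/3) → [604/15, 361/15, 1136/15]
+L3 (α=1/2) → [1009/30, 571/30, 2621/30]
+L4 (α=1/2) → [6319/60, 7261/60, 9821/60]
= [105, 121, 164]

(2,1) stack=L1,L2,L3,L4; from [0,0,0]:
+L1 (α=1/4) → [211/4, 101/2, 17/2]
+L2 (α=1/2) → [415/8, 201/4, 51/4]
+L3 (α=1/4) → [3197/32, 1371/16, 217/16]
+L4 (α=1/2) → [9533/64, 3627/32, 2937/32]
rounded: [149, 113, 92]

(0,1) stack=L1,L2,L3,L4; from [0,0,0]:
after L1 α=1/2: [193/2, 95/2, 107/2]
after L2 α=7/8: [697/16, 3525/16, 737/16]
after L3 α=3/4: [889/64, 9381/64, 6449/64]
after L4 α=1/2: [1593/128, 12133/128, 17265/128]
→ [12, 95, 135]

(2,1) stack=L1,L2,L3,L4,L5; from [0,0,0]:
+L1 (α=1/4) → [211/4, 101/2, 17/2]
+L2 (α=1/2) → [415/8, 201/4, 51/4]
+L3 (α=1/4) → [3197/32, 1371/16, 217/16]
+L4 (α=1/2) → [9533/64, 3627/32, 2937/32]
+L5 (α=2/7) → [7303/64, 4785/32, 23389/224]
→ [114, 150, 104]

(0,1) stack=L1,L2,L3,L4,L5,L6; from [0,0,0]:
+L1 (α=1/2) → [193/2, 95/2, 107/2]
+L2 (α=7/8) → [697/16, 3525/16, 737/16]
+L3 (α=3/4) → [889/64, 9381/64, 6449/64]
+L4 (α=1/2) → [1593/128, 12133/128, 17265/128]
+L5 (α=2/7) → [59933/896, 109561/896, 142389/896]
+L6 (α=1/2) → [172829/1792, 303993/1792, 319797/1792]
→ [96, 170, 178]

query (1,1) [L1,L2,L3,L4,L5,L6] — begin 0,0,0
after L1 α=1/5: [182/5, 229/5, 36]
after L2 α=1/2: [907/10, 599/10, 52]
after L3 α=0: [907/10, 599/10, 52]
after L4 α=3/4: [4117/40, 4319/40, 409/4]
after L5 α=3/8: [5893/64, 7847/64, 3461/32]
after L6 α=3/4: [40261/256, 37223/256, 13733/128]
rounded: [157, 145, 107]

query (1,0) [L1,L2,L3,L4,L5,L6] — begin 0,0,0
after L1 α=3/4: [183/2, 585/4, 84]
after L2 α=7/8: [841/16, 5541/32, 511/4]
after L3 α=3/4: [6217/64, 25221/128, 2275/16]
after L4 α=1/2: [9929/128, 52485/256, 5859/32]
after L5 α=4/5: [68297/640, 244997/1280, 13667/160]
after L6 α=1/2: [100297/1280, 357637/2560, 52547/320]
→ [78, 140, 164]

(1,1) stack=L1,L2,L3,L4,L5; from [0,0,0]:
+L1 (α=1/5) → [182/5, 229/5, 36]
+L2 (α=1/2) → [907/10, 599/10, 52]
+L3 (α=0) → [907/10, 599/10, 52]
+L4 (α=3/4) → [4117/40, 4319/40, 409/4]
+L5 (α=3/8) → [5893/64, 7847/64, 3461/32]
rounded: [92, 123, 108]

at x=2,y=1 over L1,L2,L3,L4,L5,L7:
+L1 (α=1/4) → [211/4, 101/2, 17/2]
+L2 (α=1/2) → [415/8, 201/4, 51/4]
+L3 (α=1/4) → [3197/32, 1371/16, 217/16]
+L4 (α=1/2) → [9533/64, 3627/32, 2937/32]
+L5 (α=2/7) → [7303/64, 4785/32, 23389/224]
+L7 (α=1/2) → [20551/128, 9201/64, 49821/448]
rounded: [161, 144, 111]


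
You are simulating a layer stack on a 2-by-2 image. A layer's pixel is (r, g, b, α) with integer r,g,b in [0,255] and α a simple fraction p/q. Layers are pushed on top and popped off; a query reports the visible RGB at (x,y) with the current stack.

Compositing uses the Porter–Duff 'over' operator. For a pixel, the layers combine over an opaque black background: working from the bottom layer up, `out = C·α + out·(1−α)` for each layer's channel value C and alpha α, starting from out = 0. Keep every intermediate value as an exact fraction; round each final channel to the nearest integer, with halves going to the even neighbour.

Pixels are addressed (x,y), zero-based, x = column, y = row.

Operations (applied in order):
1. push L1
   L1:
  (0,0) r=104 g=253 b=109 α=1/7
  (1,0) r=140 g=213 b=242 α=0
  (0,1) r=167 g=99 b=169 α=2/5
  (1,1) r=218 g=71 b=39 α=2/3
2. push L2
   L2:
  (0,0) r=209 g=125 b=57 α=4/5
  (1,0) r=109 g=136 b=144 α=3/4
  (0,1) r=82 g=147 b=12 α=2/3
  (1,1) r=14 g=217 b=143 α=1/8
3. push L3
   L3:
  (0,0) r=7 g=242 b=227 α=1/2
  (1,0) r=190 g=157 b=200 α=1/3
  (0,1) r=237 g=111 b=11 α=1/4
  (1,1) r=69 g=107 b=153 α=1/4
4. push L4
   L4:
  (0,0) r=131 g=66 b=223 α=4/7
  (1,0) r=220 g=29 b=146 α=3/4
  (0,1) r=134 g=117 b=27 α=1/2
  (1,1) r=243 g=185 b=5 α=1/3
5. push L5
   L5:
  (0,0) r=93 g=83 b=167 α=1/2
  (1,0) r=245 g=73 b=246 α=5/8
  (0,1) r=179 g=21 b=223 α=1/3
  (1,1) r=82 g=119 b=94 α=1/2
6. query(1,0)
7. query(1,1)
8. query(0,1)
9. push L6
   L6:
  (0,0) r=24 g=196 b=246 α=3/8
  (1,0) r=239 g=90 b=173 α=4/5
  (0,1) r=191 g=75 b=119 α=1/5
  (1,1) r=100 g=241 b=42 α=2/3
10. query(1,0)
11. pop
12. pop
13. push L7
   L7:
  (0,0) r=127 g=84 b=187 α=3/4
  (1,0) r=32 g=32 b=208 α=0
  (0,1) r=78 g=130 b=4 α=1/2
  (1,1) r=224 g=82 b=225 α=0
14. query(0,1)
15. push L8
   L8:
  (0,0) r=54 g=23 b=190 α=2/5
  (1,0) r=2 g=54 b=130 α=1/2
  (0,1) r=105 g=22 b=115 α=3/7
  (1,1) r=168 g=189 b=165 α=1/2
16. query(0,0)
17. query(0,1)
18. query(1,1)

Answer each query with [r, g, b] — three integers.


at x=1,y=0 over L1,L2,L3,L4,L5:
+L1 (α=0) → [0, 0, 0]
+L2 (α=3/4) → [327/4, 102, 108]
+L3 (α=1/3) → [707/6, 361/3, 416/3]
+L4 (α=3/4) → [4667/24, 311/6, 865/6]
+L5 (α=5/8) → [14467/64, 1041/16, 3325/16]
rounded: [226, 65, 208]

(1,1) stack=L1,L2,L3,L4,L5; from [0,0,0]:
after L1 α=2/3: [436/3, 142/3, 26]
after L2 α=1/8: [1547/12, 1645/24, 325/8]
after L3 α=1/4: [1823/16, 2501/32, 2199/32]
after L4 α=1/3: [3767/24, 5461/48, 2279/48]
after L5 α=1/2: [5735/48, 11173/96, 6791/96]
= [119, 116, 71]

query (0,1) [L1,L2,L3,L4,L5] — begin 0,0,0
+L1 (α=2/5) → [334/5, 198/5, 338/5]
+L2 (α=2/3) → [1154/15, 556/5, 458/15]
+L3 (α=1/4) → [2339/20, 2223/20, 513/20]
+L4 (α=1/2) → [5019/40, 4563/40, 1053/40]
+L5 (α=1/3) → [8599/60, 1661/20, 5513/60]
= [143, 83, 92]

at x=1,y=0 over L1,L2,L3,L4,L5,L6:
L1 α=0: [0, 0, 0]
L2 α=3/4: [327/4, 102, 108]
L3 α=1/3: [707/6, 361/3, 416/3]
L4 α=3/4: [4667/24, 311/6, 865/6]
L5 α=5/8: [14467/64, 1041/16, 3325/16]
L6 α=4/5: [75651/320, 6801/80, 14397/80]
rounded: [236, 85, 180]

at x=0,y=1 over L1,L2,L3,L4,L7:
+L1 (α=2/5) → [334/5, 198/5, 338/5]
+L2 (α=2/3) → [1154/15, 556/5, 458/15]
+L3 (α=1/4) → [2339/20, 2223/20, 513/20]
+L4 (α=1/2) → [5019/40, 4563/40, 1053/40]
+L7 (α=1/2) → [8139/80, 9763/80, 1213/80]
→ [102, 122, 15]

query (0,0) [L1,L2,L3,L4,L7,L8] — begin 0,0,0
+L1 (α=1/7) → [104/7, 253/7, 109/7]
+L2 (α=4/5) → [5956/35, 3753/35, 341/7]
+L3 (α=1/2) → [6201/70, 12223/70, 965/7]
+L4 (α=4/7) → [55283/490, 55149/490, 9139/49]
+L7 (α=3/4) → [241973/1960, 178629/1960, 9157/49]
+L8 (α=2/5) → [937599/9800, 626047/9800, 46091/245]
= [96, 64, 188]

at x=0,y=1 over L1,L2,L3,L4,L7,L8:
after L1 α=2/5: [334/5, 198/5, 338/5]
after L2 α=2/3: [1154/15, 556/5, 458/15]
after L3 α=1/4: [2339/20, 2223/20, 513/20]
after L4 α=1/2: [5019/40, 4563/40, 1053/40]
after L7 α=1/2: [8139/80, 9763/80, 1213/80]
after L8 α=3/7: [14439/140, 11083/140, 1159/20]
rounded: [103, 79, 58]

query (1,1) [L1,L2,L3,L4,L7,L8] — begin 0,0,0
L1 α=2/3: [436/3, 142/3, 26]
L2 α=1/8: [1547/12, 1645/24, 325/8]
L3 α=1/4: [1823/16, 2501/32, 2199/32]
L4 α=1/3: [3767/24, 5461/48, 2279/48]
L7 α=0: [3767/24, 5461/48, 2279/48]
L8 α=1/2: [7799/48, 14533/96, 10199/96]
rounded: [162, 151, 106]


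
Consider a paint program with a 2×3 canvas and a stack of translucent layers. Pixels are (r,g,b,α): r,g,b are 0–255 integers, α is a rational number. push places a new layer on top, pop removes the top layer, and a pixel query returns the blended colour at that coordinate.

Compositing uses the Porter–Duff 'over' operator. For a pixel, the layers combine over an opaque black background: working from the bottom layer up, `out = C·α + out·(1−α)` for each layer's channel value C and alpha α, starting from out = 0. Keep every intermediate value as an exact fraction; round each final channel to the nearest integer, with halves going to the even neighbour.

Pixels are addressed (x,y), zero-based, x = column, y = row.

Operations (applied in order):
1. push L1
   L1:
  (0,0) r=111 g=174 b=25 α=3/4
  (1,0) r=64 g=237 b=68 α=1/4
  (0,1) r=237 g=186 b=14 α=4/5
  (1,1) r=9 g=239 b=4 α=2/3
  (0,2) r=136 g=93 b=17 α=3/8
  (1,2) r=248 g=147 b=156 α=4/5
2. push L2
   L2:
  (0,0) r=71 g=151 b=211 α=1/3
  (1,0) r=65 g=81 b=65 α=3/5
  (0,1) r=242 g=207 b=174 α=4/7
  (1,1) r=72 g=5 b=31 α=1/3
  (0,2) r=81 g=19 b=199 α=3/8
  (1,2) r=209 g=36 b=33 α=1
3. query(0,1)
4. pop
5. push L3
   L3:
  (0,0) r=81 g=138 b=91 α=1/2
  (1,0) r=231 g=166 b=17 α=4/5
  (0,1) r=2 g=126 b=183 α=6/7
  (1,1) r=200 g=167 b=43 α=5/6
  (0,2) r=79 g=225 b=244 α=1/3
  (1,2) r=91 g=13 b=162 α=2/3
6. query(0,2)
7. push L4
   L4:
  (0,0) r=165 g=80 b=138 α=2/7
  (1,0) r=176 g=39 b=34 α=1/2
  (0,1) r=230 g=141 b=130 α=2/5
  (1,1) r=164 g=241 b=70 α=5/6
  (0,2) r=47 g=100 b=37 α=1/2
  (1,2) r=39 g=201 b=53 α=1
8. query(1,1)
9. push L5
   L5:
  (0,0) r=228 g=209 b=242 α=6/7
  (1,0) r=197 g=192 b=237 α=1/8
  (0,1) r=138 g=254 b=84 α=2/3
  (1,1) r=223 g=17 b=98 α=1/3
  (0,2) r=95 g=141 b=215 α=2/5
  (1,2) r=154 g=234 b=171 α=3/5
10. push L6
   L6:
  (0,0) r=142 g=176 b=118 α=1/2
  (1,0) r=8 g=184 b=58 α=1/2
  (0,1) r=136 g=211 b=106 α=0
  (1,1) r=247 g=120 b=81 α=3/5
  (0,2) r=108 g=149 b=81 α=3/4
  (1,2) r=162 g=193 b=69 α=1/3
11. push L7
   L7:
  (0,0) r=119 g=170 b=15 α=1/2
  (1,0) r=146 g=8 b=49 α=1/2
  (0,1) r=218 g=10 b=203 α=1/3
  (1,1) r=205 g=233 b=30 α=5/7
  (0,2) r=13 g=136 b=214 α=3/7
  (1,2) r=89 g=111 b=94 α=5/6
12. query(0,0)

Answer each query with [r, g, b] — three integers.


query (0,1) [L1,L2] — begin 0,0,0
+L1 (α=4/5) → [948/5, 744/5, 56/5]
+L2 (α=4/7) → [7684/35, 6372/35, 3648/35]
= [220, 182, 104]

(0,2) stack=L1,L3; from [0,0,0]:
L1 α=3/8: [51, 279/8, 51/8]
L3 α=1/3: [181/3, 393/4, 1027/12]
= [60, 98, 86]

(1,1) stack=L1,L3,L4; from [0,0,0]:
L1 α=2/3: [6, 478/3, 8/3]
L3 α=5/6: [503/3, 2983/18, 653/18]
L4 α=5/6: [2963/18, 24673/108, 6953/108]
= [165, 228, 64]

at x=0,y=0 over L1,L3,L4,L5,L6,L7:
+L1 (α=3/4) → [333/4, 261/2, 75/4]
+L3 (α=1/2) → [657/8, 537/4, 439/8]
+L4 (α=2/7) → [5925/56, 475/4, 629/8]
+L5 (α=6/7) → [82533/392, 5491/28, 12245/56]
+L6 (α=1/2) → [138197/784, 10419/56, 18853/112]
+L7 (α=1/2) → [231493/1568, 19939/112, 20533/224]
rounded: [148, 178, 92]


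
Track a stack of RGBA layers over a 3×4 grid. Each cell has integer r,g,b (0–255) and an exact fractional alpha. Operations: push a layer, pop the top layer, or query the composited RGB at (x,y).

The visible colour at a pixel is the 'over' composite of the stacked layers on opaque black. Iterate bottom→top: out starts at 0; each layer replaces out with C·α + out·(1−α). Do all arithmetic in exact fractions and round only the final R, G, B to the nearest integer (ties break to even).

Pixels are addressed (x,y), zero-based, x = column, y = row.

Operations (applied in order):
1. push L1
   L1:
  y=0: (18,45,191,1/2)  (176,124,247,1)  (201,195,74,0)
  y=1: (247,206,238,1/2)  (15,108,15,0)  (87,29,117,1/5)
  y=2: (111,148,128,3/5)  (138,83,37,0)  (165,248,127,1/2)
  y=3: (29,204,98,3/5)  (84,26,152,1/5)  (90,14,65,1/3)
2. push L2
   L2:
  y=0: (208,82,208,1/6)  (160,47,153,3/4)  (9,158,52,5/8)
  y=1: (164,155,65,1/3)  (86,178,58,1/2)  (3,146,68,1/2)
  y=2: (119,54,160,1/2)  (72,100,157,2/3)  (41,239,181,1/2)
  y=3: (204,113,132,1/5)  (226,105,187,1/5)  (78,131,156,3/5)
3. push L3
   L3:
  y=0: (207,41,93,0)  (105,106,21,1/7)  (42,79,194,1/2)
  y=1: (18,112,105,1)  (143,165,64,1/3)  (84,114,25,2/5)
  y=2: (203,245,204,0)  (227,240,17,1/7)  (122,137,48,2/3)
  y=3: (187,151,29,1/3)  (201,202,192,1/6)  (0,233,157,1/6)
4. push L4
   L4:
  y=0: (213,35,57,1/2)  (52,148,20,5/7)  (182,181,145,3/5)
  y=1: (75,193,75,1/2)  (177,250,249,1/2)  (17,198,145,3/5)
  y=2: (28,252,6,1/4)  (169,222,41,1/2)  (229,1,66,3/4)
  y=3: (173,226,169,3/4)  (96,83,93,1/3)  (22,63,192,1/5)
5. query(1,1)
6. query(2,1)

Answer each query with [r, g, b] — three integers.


query (1,1) [L1,L2,L3,L4] — begin 0,0,0
L1 α=0: [0, 0, 0]
L2 α=1/2: [43, 89, 29]
L3 α=1/3: [229/3, 343/3, 122/3]
L4 α=1/2: [380/3, 1093/6, 869/6]
→ [127, 182, 145]

query (2,1) [L1,L2,L3,L4] — begin 0,0,0
+L1 (α=1/5) → [87/5, 29/5, 117/5]
+L2 (α=1/2) → [51/5, 759/10, 457/10]
+L3 (α=2/5) → [993/25, 4557/50, 1871/50]
+L4 (α=3/5) → [3261/125, 19407/125, 12746/125]
→ [26, 155, 102]


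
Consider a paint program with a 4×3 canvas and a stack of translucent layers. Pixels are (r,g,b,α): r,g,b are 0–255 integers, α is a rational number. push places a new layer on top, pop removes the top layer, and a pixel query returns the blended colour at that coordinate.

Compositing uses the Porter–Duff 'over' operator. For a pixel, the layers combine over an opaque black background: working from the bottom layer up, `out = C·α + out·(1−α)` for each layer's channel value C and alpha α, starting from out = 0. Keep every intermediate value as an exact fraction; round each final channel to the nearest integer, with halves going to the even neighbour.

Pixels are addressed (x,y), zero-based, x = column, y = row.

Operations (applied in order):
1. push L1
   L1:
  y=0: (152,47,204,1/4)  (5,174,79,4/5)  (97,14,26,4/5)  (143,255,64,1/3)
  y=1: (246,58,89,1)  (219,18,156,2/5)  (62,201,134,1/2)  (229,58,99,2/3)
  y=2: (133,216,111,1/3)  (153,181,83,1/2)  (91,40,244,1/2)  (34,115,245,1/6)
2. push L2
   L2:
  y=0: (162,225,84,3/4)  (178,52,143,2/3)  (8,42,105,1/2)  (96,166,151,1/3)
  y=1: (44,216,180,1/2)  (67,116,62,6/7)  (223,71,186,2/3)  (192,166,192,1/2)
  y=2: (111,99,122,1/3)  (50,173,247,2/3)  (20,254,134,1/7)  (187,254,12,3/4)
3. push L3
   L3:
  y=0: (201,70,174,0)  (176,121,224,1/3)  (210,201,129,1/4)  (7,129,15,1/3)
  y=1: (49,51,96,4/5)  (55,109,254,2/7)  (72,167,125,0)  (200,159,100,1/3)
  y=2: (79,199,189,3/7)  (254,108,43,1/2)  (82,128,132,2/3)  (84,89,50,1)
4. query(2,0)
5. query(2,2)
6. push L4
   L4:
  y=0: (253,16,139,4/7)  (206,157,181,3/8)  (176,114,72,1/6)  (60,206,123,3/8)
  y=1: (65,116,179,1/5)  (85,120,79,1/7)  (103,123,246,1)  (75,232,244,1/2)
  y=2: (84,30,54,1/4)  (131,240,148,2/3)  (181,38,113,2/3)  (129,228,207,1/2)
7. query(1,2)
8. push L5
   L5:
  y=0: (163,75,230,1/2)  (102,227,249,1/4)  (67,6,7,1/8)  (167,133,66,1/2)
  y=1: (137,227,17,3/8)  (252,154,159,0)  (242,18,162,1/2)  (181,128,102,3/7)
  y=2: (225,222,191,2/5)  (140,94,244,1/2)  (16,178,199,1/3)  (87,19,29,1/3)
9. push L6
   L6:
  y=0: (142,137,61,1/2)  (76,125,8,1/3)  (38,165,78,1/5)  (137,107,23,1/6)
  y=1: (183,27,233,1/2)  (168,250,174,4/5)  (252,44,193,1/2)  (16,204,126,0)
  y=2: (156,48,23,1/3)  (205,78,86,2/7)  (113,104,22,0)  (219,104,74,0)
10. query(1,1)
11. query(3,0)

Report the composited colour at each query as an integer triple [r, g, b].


(2,0) stack=L1,L2,L3; from [0,0,0]:
+L1 (α=4/5) → [388/5, 56/5, 104/5]
+L2 (α=1/2) → [214/5, 133/5, 629/10]
+L3 (α=1/4) → [423/5, 351/5, 3177/40]
→ [85, 70, 79]

at x=2,y=2 over L1,L2,L3:
L1 α=1/2: [91/2, 20, 122]
L2 α=1/7: [293/7, 374/7, 866/7]
L3 α=2/3: [1441/21, 722/7, 2714/21]
→ [69, 103, 129]

at x=1,y=2 over L1,L2,L3,L4:
L1 α=1/2: [153/2, 181/2, 83/2]
L2 α=2/3: [353/6, 291/2, 357/2]
L3 α=1/2: [1877/12, 507/4, 443/4]
L4 α=2/3: [5021/36, 809/4, 1627/12]
= [139, 202, 136]

query (1,1) [L1,L2,L3,L4,L5,L6] — begin 0,0,0
L1 α=2/5: [438/5, 36/5, 312/5]
L2 α=6/7: [2448/35, 3516/35, 2172/35]
L3 α=2/7: [3218/49, 5042/49, 5728/49]
L4 α=1/7: [23473/343, 36132/343, 38239/343]
L5 α=0: [23473/343, 36132/343, 38239/343]
L6 α=4/5: [253969/1715, 379132/1715, 276967/1715]
= [148, 221, 161]

query (3,0) [L1,L2,L3,L4,L5,L6] — begin 0,0,0
+L1 (α=1/3) → [143/3, 85, 64/3]
+L2 (α=1/3) → [574/9, 112, 581/9]
+L3 (α=1/3) → [1211/27, 353/3, 1297/27]
+L4 (α=3/8) → [10915/216, 3619/24, 2056/27]
+L5 (α=1/2) → [46987/432, 6811/48, 1919/27]
+L6 (α=1/6) → [294119/2592, 39191/288, 5108/81]
= [113, 136, 63]


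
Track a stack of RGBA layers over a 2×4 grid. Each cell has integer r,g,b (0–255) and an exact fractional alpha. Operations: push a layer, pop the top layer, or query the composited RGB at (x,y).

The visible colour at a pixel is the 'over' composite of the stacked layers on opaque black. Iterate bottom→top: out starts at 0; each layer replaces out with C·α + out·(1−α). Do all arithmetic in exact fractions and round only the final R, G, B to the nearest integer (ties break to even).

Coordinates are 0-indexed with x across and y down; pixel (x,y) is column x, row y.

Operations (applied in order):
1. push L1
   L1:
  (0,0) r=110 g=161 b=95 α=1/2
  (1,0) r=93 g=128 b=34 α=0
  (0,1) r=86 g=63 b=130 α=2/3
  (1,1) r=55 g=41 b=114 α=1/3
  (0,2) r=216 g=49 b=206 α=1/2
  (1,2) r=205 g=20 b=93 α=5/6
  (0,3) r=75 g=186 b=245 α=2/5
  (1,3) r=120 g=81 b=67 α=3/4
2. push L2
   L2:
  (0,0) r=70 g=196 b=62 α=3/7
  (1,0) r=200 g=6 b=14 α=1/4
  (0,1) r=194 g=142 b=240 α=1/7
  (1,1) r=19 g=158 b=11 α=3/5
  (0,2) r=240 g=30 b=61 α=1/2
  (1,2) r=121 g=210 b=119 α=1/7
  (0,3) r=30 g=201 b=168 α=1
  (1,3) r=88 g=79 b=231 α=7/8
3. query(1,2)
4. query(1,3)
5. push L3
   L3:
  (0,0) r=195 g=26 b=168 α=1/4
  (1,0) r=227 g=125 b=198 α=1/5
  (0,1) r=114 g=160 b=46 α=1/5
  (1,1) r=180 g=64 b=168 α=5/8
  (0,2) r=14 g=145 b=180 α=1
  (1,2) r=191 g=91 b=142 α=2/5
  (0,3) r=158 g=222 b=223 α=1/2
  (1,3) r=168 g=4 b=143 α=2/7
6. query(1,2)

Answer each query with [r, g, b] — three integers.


(1,2) stack=L1,L2; from [0,0,0]:
+L1 (α=5/6) → [1025/6, 50/3, 155/2]
+L2 (α=1/7) → [1146/7, 310/7, 584/7]
= [164, 44, 83]

(1,3) stack=L1,L2; from [0,0,0]:
+L1 (α=3/4) → [90, 243/4, 201/4]
+L2 (α=7/8) → [353/4, 2455/32, 6669/32]
= [88, 77, 208]

query (1,2) [L1,L2,L3] — begin 0,0,0
+L1 (α=5/6) → [1025/6, 50/3, 155/2]
+L2 (α=1/7) → [1146/7, 310/7, 584/7]
+L3 (α=2/5) → [6112/35, 2204/35, 748/7]
= [175, 63, 107]
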